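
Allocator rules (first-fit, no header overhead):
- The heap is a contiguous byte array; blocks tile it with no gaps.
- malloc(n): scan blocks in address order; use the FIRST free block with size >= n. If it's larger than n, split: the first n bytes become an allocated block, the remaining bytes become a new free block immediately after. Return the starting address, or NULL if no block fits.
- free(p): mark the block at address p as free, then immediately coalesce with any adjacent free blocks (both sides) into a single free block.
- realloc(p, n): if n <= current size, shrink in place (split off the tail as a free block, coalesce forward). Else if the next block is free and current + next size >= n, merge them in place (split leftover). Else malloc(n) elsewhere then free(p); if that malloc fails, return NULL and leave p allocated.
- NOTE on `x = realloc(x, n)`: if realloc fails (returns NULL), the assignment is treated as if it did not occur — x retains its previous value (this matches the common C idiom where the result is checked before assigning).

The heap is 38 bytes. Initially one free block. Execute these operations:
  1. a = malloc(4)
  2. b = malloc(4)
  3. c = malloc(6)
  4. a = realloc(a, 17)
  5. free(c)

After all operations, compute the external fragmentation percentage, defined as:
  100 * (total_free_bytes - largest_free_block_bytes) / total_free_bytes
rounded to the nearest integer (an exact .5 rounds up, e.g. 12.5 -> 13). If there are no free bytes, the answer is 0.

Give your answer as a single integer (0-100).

Op 1: a = malloc(4) -> a = 0; heap: [0-3 ALLOC][4-37 FREE]
Op 2: b = malloc(4) -> b = 4; heap: [0-3 ALLOC][4-7 ALLOC][8-37 FREE]
Op 3: c = malloc(6) -> c = 8; heap: [0-3 ALLOC][4-7 ALLOC][8-13 ALLOC][14-37 FREE]
Op 4: a = realloc(a, 17) -> a = 14; heap: [0-3 FREE][4-7 ALLOC][8-13 ALLOC][14-30 ALLOC][31-37 FREE]
Op 5: free(c) -> (freed c); heap: [0-3 FREE][4-7 ALLOC][8-13 FREE][14-30 ALLOC][31-37 FREE]
Free blocks: [4 6 7] total_free=17 largest=7 -> 100*(17-7)/17 = 1000/17 ≈ 58.824 -> rounds to 59

Answer: 59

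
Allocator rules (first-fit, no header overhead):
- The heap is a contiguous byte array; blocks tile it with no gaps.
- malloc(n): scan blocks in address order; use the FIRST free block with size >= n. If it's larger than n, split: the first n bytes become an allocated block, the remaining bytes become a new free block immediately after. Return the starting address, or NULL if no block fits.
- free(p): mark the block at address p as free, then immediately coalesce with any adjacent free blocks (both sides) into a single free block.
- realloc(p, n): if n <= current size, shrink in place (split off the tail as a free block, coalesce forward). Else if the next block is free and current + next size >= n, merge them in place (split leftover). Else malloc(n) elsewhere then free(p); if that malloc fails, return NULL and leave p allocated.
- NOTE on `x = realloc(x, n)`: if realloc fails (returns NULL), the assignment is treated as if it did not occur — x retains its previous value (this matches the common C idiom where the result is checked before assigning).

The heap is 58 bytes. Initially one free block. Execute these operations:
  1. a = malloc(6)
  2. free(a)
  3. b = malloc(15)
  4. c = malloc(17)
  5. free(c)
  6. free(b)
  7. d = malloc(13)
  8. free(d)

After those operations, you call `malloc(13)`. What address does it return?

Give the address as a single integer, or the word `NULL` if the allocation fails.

Op 1: a = malloc(6) -> a = 0; heap: [0-5 ALLOC][6-57 FREE]
Op 2: free(a) -> (freed a); heap: [0-57 FREE]
Op 3: b = malloc(15) -> b = 0; heap: [0-14 ALLOC][15-57 FREE]
Op 4: c = malloc(17) -> c = 15; heap: [0-14 ALLOC][15-31 ALLOC][32-57 FREE]
Op 5: free(c) -> (freed c); heap: [0-14 ALLOC][15-57 FREE]
Op 6: free(b) -> (freed b); heap: [0-57 FREE]
Op 7: d = malloc(13) -> d = 0; heap: [0-12 ALLOC][13-57 FREE]
Op 8: free(d) -> (freed d); heap: [0-57 FREE]
malloc(13): first-fit scan over [0-57 FREE] -> 0

Answer: 0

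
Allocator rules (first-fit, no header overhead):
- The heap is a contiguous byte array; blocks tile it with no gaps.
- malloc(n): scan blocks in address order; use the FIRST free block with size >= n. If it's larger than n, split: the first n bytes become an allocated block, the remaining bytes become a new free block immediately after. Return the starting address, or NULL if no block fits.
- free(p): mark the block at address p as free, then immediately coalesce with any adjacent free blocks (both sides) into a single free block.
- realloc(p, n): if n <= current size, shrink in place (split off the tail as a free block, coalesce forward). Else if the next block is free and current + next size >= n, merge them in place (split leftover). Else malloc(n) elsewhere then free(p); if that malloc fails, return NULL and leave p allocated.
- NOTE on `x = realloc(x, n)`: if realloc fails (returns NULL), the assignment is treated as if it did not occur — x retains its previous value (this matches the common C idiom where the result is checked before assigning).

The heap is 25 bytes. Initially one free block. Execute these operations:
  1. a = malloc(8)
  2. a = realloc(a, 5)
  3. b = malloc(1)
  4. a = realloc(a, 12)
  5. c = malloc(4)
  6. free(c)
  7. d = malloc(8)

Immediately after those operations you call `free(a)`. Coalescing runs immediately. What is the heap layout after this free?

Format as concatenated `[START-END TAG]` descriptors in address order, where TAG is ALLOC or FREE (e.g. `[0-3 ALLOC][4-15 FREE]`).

Op 1: a = malloc(8) -> a = 0; heap: [0-7 ALLOC][8-24 FREE]
Op 2: a = realloc(a, 5) -> a = 0; heap: [0-4 ALLOC][5-24 FREE]
Op 3: b = malloc(1) -> b = 5; heap: [0-4 ALLOC][5-5 ALLOC][6-24 FREE]
Op 4: a = realloc(a, 12) -> a = 6; heap: [0-4 FREE][5-5 ALLOC][6-17 ALLOC][18-24 FREE]
Op 5: c = malloc(4) -> c = 0; heap: [0-3 ALLOC][4-4 FREE][5-5 ALLOC][6-17 ALLOC][18-24 FREE]
Op 6: free(c) -> (freed c); heap: [0-4 FREE][5-5 ALLOC][6-17 ALLOC][18-24 FREE]
Op 7: d = malloc(8) -> d = NULL; heap: [0-4 FREE][5-5 ALLOC][6-17 ALLOC][18-24 FREE]
free(a): a = 6 -> block [6-17 ALLOC]; mark free, coalesce with adjacent free neighbors -> [0-4 FREE][5-5 ALLOC][6-24 FREE]

Answer: [0-4 FREE][5-5 ALLOC][6-24 FREE]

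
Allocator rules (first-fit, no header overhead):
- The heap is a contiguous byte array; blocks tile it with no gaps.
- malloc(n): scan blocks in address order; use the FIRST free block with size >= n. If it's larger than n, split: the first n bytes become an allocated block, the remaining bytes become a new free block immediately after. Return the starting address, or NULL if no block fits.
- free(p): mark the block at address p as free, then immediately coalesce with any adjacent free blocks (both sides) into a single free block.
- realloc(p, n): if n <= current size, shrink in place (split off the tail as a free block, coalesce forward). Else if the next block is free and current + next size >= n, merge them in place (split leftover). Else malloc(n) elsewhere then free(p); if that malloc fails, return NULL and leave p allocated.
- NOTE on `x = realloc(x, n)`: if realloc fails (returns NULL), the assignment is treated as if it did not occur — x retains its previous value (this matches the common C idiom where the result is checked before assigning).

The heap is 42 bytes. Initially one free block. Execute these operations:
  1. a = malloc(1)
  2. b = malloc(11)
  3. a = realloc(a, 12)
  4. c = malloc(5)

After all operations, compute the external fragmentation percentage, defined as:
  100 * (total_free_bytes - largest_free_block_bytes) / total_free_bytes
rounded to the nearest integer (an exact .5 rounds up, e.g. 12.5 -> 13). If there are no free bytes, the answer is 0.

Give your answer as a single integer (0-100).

Answer: 7

Derivation:
Op 1: a = malloc(1) -> a = 0; heap: [0-0 ALLOC][1-41 FREE]
Op 2: b = malloc(11) -> b = 1; heap: [0-0 ALLOC][1-11 ALLOC][12-41 FREE]
Op 3: a = realloc(a, 12) -> a = 12; heap: [0-0 FREE][1-11 ALLOC][12-23 ALLOC][24-41 FREE]
Op 4: c = malloc(5) -> c = 24; heap: [0-0 FREE][1-11 ALLOC][12-23 ALLOC][24-28 ALLOC][29-41 FREE]
Free blocks: [1 13] total_free=14 largest=13 -> 100*(14-13)/14 = 100/14 ≈ 7.143 -> rounds to 7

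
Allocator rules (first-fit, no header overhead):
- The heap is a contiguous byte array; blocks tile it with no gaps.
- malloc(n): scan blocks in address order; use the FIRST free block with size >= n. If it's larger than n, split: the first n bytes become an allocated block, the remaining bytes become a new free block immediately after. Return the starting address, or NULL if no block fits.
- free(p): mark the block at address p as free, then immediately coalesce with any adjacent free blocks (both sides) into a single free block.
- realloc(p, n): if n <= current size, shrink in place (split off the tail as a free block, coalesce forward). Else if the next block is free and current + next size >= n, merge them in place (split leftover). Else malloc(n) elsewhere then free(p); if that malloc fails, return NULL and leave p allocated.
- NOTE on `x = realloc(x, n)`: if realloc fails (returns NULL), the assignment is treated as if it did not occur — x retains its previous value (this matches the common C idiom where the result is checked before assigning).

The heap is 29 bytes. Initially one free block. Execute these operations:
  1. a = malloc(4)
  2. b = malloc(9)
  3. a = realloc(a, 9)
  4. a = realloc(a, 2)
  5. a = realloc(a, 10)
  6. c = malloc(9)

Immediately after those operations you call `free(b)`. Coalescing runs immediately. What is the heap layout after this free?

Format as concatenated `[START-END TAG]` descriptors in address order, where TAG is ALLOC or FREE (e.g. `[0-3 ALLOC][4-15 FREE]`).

Answer: [0-12 FREE][13-22 ALLOC][23-28 FREE]

Derivation:
Op 1: a = malloc(4) -> a = 0; heap: [0-3 ALLOC][4-28 FREE]
Op 2: b = malloc(9) -> b = 4; heap: [0-3 ALLOC][4-12 ALLOC][13-28 FREE]
Op 3: a = realloc(a, 9) -> a = 13; heap: [0-3 FREE][4-12 ALLOC][13-21 ALLOC][22-28 FREE]
Op 4: a = realloc(a, 2) -> a = 13; heap: [0-3 FREE][4-12 ALLOC][13-14 ALLOC][15-28 FREE]
Op 5: a = realloc(a, 10) -> a = 13; heap: [0-3 FREE][4-12 ALLOC][13-22 ALLOC][23-28 FREE]
Op 6: c = malloc(9) -> c = NULL; heap: [0-3 FREE][4-12 ALLOC][13-22 ALLOC][23-28 FREE]
free(b): b = 4 -> block [4-12 ALLOC]; mark free, coalesce with adjacent free neighbors -> [0-12 FREE][13-22 ALLOC][23-28 FREE]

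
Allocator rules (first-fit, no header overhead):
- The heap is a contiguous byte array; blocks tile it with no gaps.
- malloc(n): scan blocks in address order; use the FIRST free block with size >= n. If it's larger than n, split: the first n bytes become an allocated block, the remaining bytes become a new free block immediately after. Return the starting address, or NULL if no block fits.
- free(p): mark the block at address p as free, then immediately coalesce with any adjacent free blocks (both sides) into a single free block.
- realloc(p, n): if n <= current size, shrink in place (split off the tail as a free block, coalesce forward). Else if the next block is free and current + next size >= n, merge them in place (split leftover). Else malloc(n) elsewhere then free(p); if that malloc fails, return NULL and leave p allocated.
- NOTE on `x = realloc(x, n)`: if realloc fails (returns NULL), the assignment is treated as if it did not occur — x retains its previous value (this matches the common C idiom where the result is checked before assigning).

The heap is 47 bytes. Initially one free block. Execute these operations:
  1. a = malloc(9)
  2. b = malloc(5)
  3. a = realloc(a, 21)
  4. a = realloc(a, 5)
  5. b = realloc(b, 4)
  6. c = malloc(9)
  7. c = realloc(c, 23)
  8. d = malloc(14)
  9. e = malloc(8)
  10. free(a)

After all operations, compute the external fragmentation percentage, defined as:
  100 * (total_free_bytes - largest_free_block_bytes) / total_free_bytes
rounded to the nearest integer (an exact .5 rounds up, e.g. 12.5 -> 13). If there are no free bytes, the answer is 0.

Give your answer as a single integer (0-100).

Op 1: a = malloc(9) -> a = 0; heap: [0-8 ALLOC][9-46 FREE]
Op 2: b = malloc(5) -> b = 9; heap: [0-8 ALLOC][9-13 ALLOC][14-46 FREE]
Op 3: a = realloc(a, 21) -> a = 14; heap: [0-8 FREE][9-13 ALLOC][14-34 ALLOC][35-46 FREE]
Op 4: a = realloc(a, 5) -> a = 14; heap: [0-8 FREE][9-13 ALLOC][14-18 ALLOC][19-46 FREE]
Op 5: b = realloc(b, 4) -> b = 9; heap: [0-8 FREE][9-12 ALLOC][13-13 FREE][14-18 ALLOC][19-46 FREE]
Op 6: c = malloc(9) -> c = 0; heap: [0-8 ALLOC][9-12 ALLOC][13-13 FREE][14-18 ALLOC][19-46 FREE]
Op 7: c = realloc(c, 23) -> c = 19; heap: [0-8 FREE][9-12 ALLOC][13-13 FREE][14-18 ALLOC][19-41 ALLOC][42-46 FREE]
Op 8: d = malloc(14) -> d = NULL; heap: [0-8 FREE][9-12 ALLOC][13-13 FREE][14-18 ALLOC][19-41 ALLOC][42-46 FREE]
Op 9: e = malloc(8) -> e = 0; heap: [0-7 ALLOC][8-8 FREE][9-12 ALLOC][13-13 FREE][14-18 ALLOC][19-41 ALLOC][42-46 FREE]
Op 10: free(a) -> (freed a); heap: [0-7 ALLOC][8-8 FREE][9-12 ALLOC][13-18 FREE][19-41 ALLOC][42-46 FREE]
Free blocks: [1 6 5] total_free=12 largest=6 -> 100*(12-6)/12 = 600/12 = 50

Answer: 50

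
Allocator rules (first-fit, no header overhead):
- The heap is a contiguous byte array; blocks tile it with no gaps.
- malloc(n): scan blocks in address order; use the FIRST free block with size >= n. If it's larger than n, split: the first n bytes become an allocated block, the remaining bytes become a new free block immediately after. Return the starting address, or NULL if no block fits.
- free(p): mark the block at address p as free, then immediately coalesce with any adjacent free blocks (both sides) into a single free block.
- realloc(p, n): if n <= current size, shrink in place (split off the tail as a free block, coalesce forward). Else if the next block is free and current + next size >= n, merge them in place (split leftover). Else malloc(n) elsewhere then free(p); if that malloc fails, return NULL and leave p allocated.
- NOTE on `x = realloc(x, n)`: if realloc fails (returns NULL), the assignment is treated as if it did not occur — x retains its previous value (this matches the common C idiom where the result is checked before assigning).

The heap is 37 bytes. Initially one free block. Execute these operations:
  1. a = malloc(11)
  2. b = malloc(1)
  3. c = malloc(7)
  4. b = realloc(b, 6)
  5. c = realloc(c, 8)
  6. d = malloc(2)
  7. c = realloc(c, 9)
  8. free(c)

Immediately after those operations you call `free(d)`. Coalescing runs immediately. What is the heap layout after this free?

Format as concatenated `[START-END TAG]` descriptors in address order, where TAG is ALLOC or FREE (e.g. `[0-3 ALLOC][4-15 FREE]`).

Op 1: a = malloc(11) -> a = 0; heap: [0-10 ALLOC][11-36 FREE]
Op 2: b = malloc(1) -> b = 11; heap: [0-10 ALLOC][11-11 ALLOC][12-36 FREE]
Op 3: c = malloc(7) -> c = 12; heap: [0-10 ALLOC][11-11 ALLOC][12-18 ALLOC][19-36 FREE]
Op 4: b = realloc(b, 6) -> b = 19; heap: [0-10 ALLOC][11-11 FREE][12-18 ALLOC][19-24 ALLOC][25-36 FREE]
Op 5: c = realloc(c, 8) -> c = 25; heap: [0-10 ALLOC][11-18 FREE][19-24 ALLOC][25-32 ALLOC][33-36 FREE]
Op 6: d = malloc(2) -> d = 11; heap: [0-10 ALLOC][11-12 ALLOC][13-18 FREE][19-24 ALLOC][25-32 ALLOC][33-36 FREE]
Op 7: c = realloc(c, 9) -> c = 25; heap: [0-10 ALLOC][11-12 ALLOC][13-18 FREE][19-24 ALLOC][25-33 ALLOC][34-36 FREE]
Op 8: free(c) -> (freed c); heap: [0-10 ALLOC][11-12 ALLOC][13-18 FREE][19-24 ALLOC][25-36 FREE]
free(d): d = 11 -> block [11-12 ALLOC]; mark free, coalesce with adjacent free neighbors -> [0-10 ALLOC][11-18 FREE][19-24 ALLOC][25-36 FREE]

Answer: [0-10 ALLOC][11-18 FREE][19-24 ALLOC][25-36 FREE]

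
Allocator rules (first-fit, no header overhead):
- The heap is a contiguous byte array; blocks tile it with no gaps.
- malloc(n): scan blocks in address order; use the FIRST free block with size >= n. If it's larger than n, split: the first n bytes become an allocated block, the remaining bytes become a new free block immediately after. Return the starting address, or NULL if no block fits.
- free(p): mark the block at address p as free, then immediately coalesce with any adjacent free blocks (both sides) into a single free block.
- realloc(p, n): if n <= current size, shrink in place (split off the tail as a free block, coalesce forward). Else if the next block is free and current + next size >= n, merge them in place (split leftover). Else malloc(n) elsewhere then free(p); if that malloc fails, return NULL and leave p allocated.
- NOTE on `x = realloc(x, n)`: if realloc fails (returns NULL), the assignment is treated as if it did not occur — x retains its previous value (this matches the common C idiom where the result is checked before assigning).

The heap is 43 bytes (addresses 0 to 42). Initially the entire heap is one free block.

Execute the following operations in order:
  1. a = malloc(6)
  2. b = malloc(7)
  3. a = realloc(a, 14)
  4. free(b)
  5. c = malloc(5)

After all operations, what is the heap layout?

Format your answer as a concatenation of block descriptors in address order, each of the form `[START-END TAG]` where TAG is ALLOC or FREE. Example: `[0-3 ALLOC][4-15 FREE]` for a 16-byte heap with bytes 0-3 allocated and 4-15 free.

Answer: [0-4 ALLOC][5-12 FREE][13-26 ALLOC][27-42 FREE]

Derivation:
Op 1: a = malloc(6) -> a = 0; heap: [0-5 ALLOC][6-42 FREE]
Op 2: b = malloc(7) -> b = 6; heap: [0-5 ALLOC][6-12 ALLOC][13-42 FREE]
Op 3: a = realloc(a, 14) -> a = 13; heap: [0-5 FREE][6-12 ALLOC][13-26 ALLOC][27-42 FREE]
Op 4: free(b) -> (freed b); heap: [0-12 FREE][13-26 ALLOC][27-42 FREE]
Op 5: c = malloc(5) -> c = 0; heap: [0-4 ALLOC][5-12 FREE][13-26 ALLOC][27-42 FREE]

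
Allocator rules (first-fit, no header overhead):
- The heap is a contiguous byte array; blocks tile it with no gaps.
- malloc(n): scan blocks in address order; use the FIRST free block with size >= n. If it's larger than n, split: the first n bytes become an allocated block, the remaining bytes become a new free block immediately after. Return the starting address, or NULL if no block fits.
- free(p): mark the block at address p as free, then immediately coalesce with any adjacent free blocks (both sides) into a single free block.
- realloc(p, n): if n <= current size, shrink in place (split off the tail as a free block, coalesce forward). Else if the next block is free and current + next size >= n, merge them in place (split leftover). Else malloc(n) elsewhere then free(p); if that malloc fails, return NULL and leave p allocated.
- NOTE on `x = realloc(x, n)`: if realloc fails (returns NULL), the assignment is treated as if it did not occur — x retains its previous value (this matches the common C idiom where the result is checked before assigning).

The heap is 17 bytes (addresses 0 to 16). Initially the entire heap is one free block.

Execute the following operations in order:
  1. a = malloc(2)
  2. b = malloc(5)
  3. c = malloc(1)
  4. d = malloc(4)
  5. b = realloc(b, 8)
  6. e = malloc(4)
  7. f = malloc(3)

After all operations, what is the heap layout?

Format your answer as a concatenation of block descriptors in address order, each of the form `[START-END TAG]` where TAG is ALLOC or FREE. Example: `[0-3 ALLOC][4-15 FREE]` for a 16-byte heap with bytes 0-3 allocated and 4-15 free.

Op 1: a = malloc(2) -> a = 0; heap: [0-1 ALLOC][2-16 FREE]
Op 2: b = malloc(5) -> b = 2; heap: [0-1 ALLOC][2-6 ALLOC][7-16 FREE]
Op 3: c = malloc(1) -> c = 7; heap: [0-1 ALLOC][2-6 ALLOC][7-7 ALLOC][8-16 FREE]
Op 4: d = malloc(4) -> d = 8; heap: [0-1 ALLOC][2-6 ALLOC][7-7 ALLOC][8-11 ALLOC][12-16 FREE]
Op 5: b = realloc(b, 8) -> NULL (b unchanged); heap: [0-1 ALLOC][2-6 ALLOC][7-7 ALLOC][8-11 ALLOC][12-16 FREE]
Op 6: e = malloc(4) -> e = 12; heap: [0-1 ALLOC][2-6 ALLOC][7-7 ALLOC][8-11 ALLOC][12-15 ALLOC][16-16 FREE]
Op 7: f = malloc(3) -> f = NULL; heap: [0-1 ALLOC][2-6 ALLOC][7-7 ALLOC][8-11 ALLOC][12-15 ALLOC][16-16 FREE]

Answer: [0-1 ALLOC][2-6 ALLOC][7-7 ALLOC][8-11 ALLOC][12-15 ALLOC][16-16 FREE]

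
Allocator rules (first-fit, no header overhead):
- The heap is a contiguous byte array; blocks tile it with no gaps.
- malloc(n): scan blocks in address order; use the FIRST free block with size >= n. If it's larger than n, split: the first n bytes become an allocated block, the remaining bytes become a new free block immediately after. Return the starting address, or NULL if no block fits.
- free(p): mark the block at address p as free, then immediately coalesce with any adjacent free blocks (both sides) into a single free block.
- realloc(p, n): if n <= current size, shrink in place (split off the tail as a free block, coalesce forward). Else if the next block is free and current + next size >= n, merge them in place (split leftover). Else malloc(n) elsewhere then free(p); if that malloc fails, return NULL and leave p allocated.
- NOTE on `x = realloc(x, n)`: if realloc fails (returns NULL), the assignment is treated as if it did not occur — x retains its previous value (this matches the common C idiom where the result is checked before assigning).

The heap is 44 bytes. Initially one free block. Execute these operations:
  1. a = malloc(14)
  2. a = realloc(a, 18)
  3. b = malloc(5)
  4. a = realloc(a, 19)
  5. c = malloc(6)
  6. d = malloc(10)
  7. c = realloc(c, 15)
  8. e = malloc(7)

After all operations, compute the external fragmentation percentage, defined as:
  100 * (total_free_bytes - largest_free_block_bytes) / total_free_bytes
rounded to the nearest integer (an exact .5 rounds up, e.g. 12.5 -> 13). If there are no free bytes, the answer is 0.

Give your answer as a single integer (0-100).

Op 1: a = malloc(14) -> a = 0; heap: [0-13 ALLOC][14-43 FREE]
Op 2: a = realloc(a, 18) -> a = 0; heap: [0-17 ALLOC][18-43 FREE]
Op 3: b = malloc(5) -> b = 18; heap: [0-17 ALLOC][18-22 ALLOC][23-43 FREE]
Op 4: a = realloc(a, 19) -> a = 23; heap: [0-17 FREE][18-22 ALLOC][23-41 ALLOC][42-43 FREE]
Op 5: c = malloc(6) -> c = 0; heap: [0-5 ALLOC][6-17 FREE][18-22 ALLOC][23-41 ALLOC][42-43 FREE]
Op 6: d = malloc(10) -> d = 6; heap: [0-5 ALLOC][6-15 ALLOC][16-17 FREE][18-22 ALLOC][23-41 ALLOC][42-43 FREE]
Op 7: c = realloc(c, 15) -> NULL (c unchanged); heap: [0-5 ALLOC][6-15 ALLOC][16-17 FREE][18-22 ALLOC][23-41 ALLOC][42-43 FREE]
Op 8: e = malloc(7) -> e = NULL; heap: [0-5 ALLOC][6-15 ALLOC][16-17 FREE][18-22 ALLOC][23-41 ALLOC][42-43 FREE]
Free blocks: [2 2] total_free=4 largest=2 -> 100*(4-2)/4 = 200/4 = 50

Answer: 50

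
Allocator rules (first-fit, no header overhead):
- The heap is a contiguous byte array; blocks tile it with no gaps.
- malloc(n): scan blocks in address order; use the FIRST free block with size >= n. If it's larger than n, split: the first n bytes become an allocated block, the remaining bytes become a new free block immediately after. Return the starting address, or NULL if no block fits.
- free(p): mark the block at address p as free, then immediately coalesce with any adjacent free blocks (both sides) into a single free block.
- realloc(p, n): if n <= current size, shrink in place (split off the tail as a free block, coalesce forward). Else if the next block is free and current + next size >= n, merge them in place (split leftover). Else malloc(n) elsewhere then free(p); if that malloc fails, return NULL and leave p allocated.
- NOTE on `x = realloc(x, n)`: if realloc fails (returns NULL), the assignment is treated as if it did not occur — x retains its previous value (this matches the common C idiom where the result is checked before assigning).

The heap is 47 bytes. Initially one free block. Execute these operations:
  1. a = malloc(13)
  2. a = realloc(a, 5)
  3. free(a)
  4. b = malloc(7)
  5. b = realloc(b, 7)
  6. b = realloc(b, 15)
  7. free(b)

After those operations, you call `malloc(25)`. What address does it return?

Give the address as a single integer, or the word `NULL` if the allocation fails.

Answer: 0

Derivation:
Op 1: a = malloc(13) -> a = 0; heap: [0-12 ALLOC][13-46 FREE]
Op 2: a = realloc(a, 5) -> a = 0; heap: [0-4 ALLOC][5-46 FREE]
Op 3: free(a) -> (freed a); heap: [0-46 FREE]
Op 4: b = malloc(7) -> b = 0; heap: [0-6 ALLOC][7-46 FREE]
Op 5: b = realloc(b, 7) -> b = 0; heap: [0-6 ALLOC][7-46 FREE]
Op 6: b = realloc(b, 15) -> b = 0; heap: [0-14 ALLOC][15-46 FREE]
Op 7: free(b) -> (freed b); heap: [0-46 FREE]
malloc(25): first-fit scan over [0-46 FREE] -> 0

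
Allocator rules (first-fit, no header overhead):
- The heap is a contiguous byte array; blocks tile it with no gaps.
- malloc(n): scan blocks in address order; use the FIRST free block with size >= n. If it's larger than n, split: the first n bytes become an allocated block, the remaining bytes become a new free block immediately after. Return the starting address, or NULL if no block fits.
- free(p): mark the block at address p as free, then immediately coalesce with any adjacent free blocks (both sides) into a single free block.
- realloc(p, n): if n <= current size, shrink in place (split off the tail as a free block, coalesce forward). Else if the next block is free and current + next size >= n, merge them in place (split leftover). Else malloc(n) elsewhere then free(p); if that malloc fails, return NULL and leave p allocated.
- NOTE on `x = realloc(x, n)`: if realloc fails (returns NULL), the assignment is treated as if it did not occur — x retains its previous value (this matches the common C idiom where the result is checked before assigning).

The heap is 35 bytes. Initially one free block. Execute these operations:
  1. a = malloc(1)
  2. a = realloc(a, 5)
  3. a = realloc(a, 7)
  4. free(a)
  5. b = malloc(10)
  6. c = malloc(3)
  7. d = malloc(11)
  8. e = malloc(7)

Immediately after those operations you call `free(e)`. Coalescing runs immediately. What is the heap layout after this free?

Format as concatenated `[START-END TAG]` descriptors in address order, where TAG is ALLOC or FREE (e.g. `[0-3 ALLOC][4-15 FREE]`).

Answer: [0-9 ALLOC][10-12 ALLOC][13-23 ALLOC][24-34 FREE]

Derivation:
Op 1: a = malloc(1) -> a = 0; heap: [0-0 ALLOC][1-34 FREE]
Op 2: a = realloc(a, 5) -> a = 0; heap: [0-4 ALLOC][5-34 FREE]
Op 3: a = realloc(a, 7) -> a = 0; heap: [0-6 ALLOC][7-34 FREE]
Op 4: free(a) -> (freed a); heap: [0-34 FREE]
Op 5: b = malloc(10) -> b = 0; heap: [0-9 ALLOC][10-34 FREE]
Op 6: c = malloc(3) -> c = 10; heap: [0-9 ALLOC][10-12 ALLOC][13-34 FREE]
Op 7: d = malloc(11) -> d = 13; heap: [0-9 ALLOC][10-12 ALLOC][13-23 ALLOC][24-34 FREE]
Op 8: e = malloc(7) -> e = 24; heap: [0-9 ALLOC][10-12 ALLOC][13-23 ALLOC][24-30 ALLOC][31-34 FREE]
free(e): e = 24 -> block [24-30 ALLOC]; mark free, coalesce with adjacent free neighbors -> [0-9 ALLOC][10-12 ALLOC][13-23 ALLOC][24-34 FREE]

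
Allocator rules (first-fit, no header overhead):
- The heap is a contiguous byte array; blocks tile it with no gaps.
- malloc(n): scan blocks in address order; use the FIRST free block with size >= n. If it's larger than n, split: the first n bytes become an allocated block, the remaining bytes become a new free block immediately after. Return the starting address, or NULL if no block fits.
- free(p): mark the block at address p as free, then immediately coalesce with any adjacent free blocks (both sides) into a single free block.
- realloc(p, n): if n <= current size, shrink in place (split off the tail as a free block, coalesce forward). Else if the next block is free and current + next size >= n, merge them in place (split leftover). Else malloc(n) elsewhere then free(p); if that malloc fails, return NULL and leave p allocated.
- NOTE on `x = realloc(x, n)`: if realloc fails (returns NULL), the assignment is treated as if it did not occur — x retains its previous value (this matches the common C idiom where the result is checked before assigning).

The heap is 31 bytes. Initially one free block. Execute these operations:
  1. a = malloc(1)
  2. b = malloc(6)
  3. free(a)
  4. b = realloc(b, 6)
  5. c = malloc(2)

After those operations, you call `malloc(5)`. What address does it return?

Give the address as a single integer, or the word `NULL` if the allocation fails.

Answer: 9

Derivation:
Op 1: a = malloc(1) -> a = 0; heap: [0-0 ALLOC][1-30 FREE]
Op 2: b = malloc(6) -> b = 1; heap: [0-0 ALLOC][1-6 ALLOC][7-30 FREE]
Op 3: free(a) -> (freed a); heap: [0-0 FREE][1-6 ALLOC][7-30 FREE]
Op 4: b = realloc(b, 6) -> b = 1; heap: [0-0 FREE][1-6 ALLOC][7-30 FREE]
Op 5: c = malloc(2) -> c = 7; heap: [0-0 FREE][1-6 ALLOC][7-8 ALLOC][9-30 FREE]
malloc(5): first-fit scan over [0-0 FREE][1-6 ALLOC][7-8 ALLOC][9-30 FREE] -> 9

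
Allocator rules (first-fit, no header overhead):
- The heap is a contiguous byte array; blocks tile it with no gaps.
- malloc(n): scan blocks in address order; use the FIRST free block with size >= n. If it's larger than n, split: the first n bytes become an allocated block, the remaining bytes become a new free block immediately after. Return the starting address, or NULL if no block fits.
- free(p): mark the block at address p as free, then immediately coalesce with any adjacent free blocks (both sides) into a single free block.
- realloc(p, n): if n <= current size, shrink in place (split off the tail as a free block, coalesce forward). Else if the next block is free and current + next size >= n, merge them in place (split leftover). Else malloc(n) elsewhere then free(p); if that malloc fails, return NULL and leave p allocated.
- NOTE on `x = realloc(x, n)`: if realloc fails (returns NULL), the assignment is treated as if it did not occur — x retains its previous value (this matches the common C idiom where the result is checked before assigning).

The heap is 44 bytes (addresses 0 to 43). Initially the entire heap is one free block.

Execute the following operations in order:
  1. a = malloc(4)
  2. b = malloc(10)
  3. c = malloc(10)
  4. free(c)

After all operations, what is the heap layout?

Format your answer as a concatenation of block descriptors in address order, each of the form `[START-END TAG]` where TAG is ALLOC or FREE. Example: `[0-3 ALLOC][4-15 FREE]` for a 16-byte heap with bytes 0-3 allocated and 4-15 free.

Answer: [0-3 ALLOC][4-13 ALLOC][14-43 FREE]

Derivation:
Op 1: a = malloc(4) -> a = 0; heap: [0-3 ALLOC][4-43 FREE]
Op 2: b = malloc(10) -> b = 4; heap: [0-3 ALLOC][4-13 ALLOC][14-43 FREE]
Op 3: c = malloc(10) -> c = 14; heap: [0-3 ALLOC][4-13 ALLOC][14-23 ALLOC][24-43 FREE]
Op 4: free(c) -> (freed c); heap: [0-3 ALLOC][4-13 ALLOC][14-43 FREE]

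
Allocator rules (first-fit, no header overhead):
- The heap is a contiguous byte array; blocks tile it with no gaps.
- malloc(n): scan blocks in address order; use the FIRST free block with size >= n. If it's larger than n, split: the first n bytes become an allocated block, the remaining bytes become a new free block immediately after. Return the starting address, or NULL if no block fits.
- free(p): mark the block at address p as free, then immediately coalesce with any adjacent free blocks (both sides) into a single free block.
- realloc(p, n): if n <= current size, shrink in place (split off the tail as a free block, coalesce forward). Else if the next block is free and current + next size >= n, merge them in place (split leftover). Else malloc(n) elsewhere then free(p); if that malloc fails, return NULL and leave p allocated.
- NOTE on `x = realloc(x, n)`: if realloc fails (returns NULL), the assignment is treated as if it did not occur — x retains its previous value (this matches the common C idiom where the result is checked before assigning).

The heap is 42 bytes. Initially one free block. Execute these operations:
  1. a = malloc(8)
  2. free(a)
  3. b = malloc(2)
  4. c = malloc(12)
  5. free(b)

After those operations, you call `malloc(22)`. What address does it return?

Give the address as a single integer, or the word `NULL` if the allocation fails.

Op 1: a = malloc(8) -> a = 0; heap: [0-7 ALLOC][8-41 FREE]
Op 2: free(a) -> (freed a); heap: [0-41 FREE]
Op 3: b = malloc(2) -> b = 0; heap: [0-1 ALLOC][2-41 FREE]
Op 4: c = malloc(12) -> c = 2; heap: [0-1 ALLOC][2-13 ALLOC][14-41 FREE]
Op 5: free(b) -> (freed b); heap: [0-1 FREE][2-13 ALLOC][14-41 FREE]
malloc(22): first-fit scan over [0-1 FREE][2-13 ALLOC][14-41 FREE] -> 14

Answer: 14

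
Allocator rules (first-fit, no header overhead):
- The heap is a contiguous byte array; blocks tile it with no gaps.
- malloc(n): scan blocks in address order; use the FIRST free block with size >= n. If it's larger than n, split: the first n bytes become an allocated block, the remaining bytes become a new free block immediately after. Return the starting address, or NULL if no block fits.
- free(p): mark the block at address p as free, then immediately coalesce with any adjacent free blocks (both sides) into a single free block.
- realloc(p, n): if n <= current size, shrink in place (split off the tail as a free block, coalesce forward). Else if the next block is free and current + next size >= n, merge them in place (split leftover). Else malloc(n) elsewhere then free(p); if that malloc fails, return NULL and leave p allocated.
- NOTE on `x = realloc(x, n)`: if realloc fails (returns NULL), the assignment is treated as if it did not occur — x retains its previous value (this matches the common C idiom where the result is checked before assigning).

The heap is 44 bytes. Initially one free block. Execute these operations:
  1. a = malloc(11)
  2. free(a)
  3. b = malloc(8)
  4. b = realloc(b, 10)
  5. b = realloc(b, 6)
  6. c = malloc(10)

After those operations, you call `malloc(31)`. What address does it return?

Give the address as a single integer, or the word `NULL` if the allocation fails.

Answer: NULL

Derivation:
Op 1: a = malloc(11) -> a = 0; heap: [0-10 ALLOC][11-43 FREE]
Op 2: free(a) -> (freed a); heap: [0-43 FREE]
Op 3: b = malloc(8) -> b = 0; heap: [0-7 ALLOC][8-43 FREE]
Op 4: b = realloc(b, 10) -> b = 0; heap: [0-9 ALLOC][10-43 FREE]
Op 5: b = realloc(b, 6) -> b = 0; heap: [0-5 ALLOC][6-43 FREE]
Op 6: c = malloc(10) -> c = 6; heap: [0-5 ALLOC][6-15 ALLOC][16-43 FREE]
malloc(31): first-fit scan over [0-5 ALLOC][6-15 ALLOC][16-43 FREE] -> NULL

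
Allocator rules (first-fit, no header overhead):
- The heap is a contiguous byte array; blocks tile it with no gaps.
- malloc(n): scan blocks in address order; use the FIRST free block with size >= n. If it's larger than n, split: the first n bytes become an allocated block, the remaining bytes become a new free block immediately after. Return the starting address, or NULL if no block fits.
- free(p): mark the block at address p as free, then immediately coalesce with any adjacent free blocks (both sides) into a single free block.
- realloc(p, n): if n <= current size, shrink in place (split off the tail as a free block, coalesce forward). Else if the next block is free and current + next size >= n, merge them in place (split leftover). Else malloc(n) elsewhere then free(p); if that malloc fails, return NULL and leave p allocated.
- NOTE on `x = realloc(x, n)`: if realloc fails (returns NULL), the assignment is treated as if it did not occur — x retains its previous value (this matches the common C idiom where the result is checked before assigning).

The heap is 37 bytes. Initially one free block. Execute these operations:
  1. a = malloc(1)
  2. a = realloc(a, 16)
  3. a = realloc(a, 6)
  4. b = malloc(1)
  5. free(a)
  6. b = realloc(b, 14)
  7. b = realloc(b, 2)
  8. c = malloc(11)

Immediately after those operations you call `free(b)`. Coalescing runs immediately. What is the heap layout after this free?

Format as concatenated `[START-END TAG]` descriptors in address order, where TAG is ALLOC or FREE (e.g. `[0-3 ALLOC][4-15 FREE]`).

Answer: [0-7 FREE][8-18 ALLOC][19-36 FREE]

Derivation:
Op 1: a = malloc(1) -> a = 0; heap: [0-0 ALLOC][1-36 FREE]
Op 2: a = realloc(a, 16) -> a = 0; heap: [0-15 ALLOC][16-36 FREE]
Op 3: a = realloc(a, 6) -> a = 0; heap: [0-5 ALLOC][6-36 FREE]
Op 4: b = malloc(1) -> b = 6; heap: [0-5 ALLOC][6-6 ALLOC][7-36 FREE]
Op 5: free(a) -> (freed a); heap: [0-5 FREE][6-6 ALLOC][7-36 FREE]
Op 6: b = realloc(b, 14) -> b = 6; heap: [0-5 FREE][6-19 ALLOC][20-36 FREE]
Op 7: b = realloc(b, 2) -> b = 6; heap: [0-5 FREE][6-7 ALLOC][8-36 FREE]
Op 8: c = malloc(11) -> c = 8; heap: [0-5 FREE][6-7 ALLOC][8-18 ALLOC][19-36 FREE]
free(b): b = 6 -> block [6-7 ALLOC]; mark free, coalesce with adjacent free neighbors -> [0-7 FREE][8-18 ALLOC][19-36 FREE]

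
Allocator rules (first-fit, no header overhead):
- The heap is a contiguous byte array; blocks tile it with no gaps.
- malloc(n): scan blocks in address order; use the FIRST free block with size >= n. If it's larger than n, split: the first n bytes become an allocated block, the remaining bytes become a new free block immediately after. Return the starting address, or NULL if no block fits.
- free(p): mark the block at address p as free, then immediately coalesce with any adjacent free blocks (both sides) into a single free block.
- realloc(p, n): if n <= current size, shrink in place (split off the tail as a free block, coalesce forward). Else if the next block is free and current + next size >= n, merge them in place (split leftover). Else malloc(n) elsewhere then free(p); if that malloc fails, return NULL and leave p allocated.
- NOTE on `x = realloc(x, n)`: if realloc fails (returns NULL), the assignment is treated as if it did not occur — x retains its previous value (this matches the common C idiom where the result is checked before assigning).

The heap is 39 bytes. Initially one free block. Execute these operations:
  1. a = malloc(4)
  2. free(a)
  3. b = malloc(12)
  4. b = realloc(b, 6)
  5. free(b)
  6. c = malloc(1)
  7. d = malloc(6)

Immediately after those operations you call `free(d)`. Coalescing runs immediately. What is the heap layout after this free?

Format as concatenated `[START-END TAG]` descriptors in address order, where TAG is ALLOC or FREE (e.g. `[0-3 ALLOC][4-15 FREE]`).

Op 1: a = malloc(4) -> a = 0; heap: [0-3 ALLOC][4-38 FREE]
Op 2: free(a) -> (freed a); heap: [0-38 FREE]
Op 3: b = malloc(12) -> b = 0; heap: [0-11 ALLOC][12-38 FREE]
Op 4: b = realloc(b, 6) -> b = 0; heap: [0-5 ALLOC][6-38 FREE]
Op 5: free(b) -> (freed b); heap: [0-38 FREE]
Op 6: c = malloc(1) -> c = 0; heap: [0-0 ALLOC][1-38 FREE]
Op 7: d = malloc(6) -> d = 1; heap: [0-0 ALLOC][1-6 ALLOC][7-38 FREE]
free(d): d = 1 -> block [1-6 ALLOC]; mark free, coalesce with adjacent free neighbors -> [0-0 ALLOC][1-38 FREE]

Answer: [0-0 ALLOC][1-38 FREE]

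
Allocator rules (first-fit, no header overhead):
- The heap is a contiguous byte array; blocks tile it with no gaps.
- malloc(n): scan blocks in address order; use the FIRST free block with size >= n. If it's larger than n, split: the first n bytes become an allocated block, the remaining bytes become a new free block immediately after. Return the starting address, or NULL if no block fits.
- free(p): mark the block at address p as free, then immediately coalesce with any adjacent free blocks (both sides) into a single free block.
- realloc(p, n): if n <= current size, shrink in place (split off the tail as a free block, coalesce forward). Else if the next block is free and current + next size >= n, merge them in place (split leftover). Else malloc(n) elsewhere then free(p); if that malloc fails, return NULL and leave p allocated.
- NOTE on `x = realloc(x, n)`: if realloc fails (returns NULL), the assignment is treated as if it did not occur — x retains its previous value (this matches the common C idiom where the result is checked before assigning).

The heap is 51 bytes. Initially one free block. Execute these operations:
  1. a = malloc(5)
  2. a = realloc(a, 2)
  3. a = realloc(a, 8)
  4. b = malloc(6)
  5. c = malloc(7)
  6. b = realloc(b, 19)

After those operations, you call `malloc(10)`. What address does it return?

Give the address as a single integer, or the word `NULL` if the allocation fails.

Op 1: a = malloc(5) -> a = 0; heap: [0-4 ALLOC][5-50 FREE]
Op 2: a = realloc(a, 2) -> a = 0; heap: [0-1 ALLOC][2-50 FREE]
Op 3: a = realloc(a, 8) -> a = 0; heap: [0-7 ALLOC][8-50 FREE]
Op 4: b = malloc(6) -> b = 8; heap: [0-7 ALLOC][8-13 ALLOC][14-50 FREE]
Op 5: c = malloc(7) -> c = 14; heap: [0-7 ALLOC][8-13 ALLOC][14-20 ALLOC][21-50 FREE]
Op 6: b = realloc(b, 19) -> b = 21; heap: [0-7 ALLOC][8-13 FREE][14-20 ALLOC][21-39 ALLOC][40-50 FREE]
malloc(10): first-fit scan over [0-7 ALLOC][8-13 FREE][14-20 ALLOC][21-39 ALLOC][40-50 FREE] -> 40

Answer: 40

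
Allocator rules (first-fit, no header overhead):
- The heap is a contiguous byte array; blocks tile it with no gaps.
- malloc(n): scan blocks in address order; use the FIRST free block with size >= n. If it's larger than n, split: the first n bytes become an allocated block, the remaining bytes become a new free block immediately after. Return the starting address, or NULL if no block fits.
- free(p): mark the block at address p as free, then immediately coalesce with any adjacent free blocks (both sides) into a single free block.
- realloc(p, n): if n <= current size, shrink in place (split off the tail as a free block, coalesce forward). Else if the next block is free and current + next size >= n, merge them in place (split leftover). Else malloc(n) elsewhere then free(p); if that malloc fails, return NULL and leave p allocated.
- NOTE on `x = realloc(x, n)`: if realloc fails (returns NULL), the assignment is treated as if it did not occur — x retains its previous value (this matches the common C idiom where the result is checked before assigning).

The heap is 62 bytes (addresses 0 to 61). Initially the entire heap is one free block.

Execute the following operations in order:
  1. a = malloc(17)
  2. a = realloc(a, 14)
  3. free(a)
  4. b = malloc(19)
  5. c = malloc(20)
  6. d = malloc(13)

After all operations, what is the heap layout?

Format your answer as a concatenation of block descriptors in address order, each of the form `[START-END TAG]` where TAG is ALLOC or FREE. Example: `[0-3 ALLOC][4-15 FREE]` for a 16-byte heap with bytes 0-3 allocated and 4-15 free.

Answer: [0-18 ALLOC][19-38 ALLOC][39-51 ALLOC][52-61 FREE]

Derivation:
Op 1: a = malloc(17) -> a = 0; heap: [0-16 ALLOC][17-61 FREE]
Op 2: a = realloc(a, 14) -> a = 0; heap: [0-13 ALLOC][14-61 FREE]
Op 3: free(a) -> (freed a); heap: [0-61 FREE]
Op 4: b = malloc(19) -> b = 0; heap: [0-18 ALLOC][19-61 FREE]
Op 5: c = malloc(20) -> c = 19; heap: [0-18 ALLOC][19-38 ALLOC][39-61 FREE]
Op 6: d = malloc(13) -> d = 39; heap: [0-18 ALLOC][19-38 ALLOC][39-51 ALLOC][52-61 FREE]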